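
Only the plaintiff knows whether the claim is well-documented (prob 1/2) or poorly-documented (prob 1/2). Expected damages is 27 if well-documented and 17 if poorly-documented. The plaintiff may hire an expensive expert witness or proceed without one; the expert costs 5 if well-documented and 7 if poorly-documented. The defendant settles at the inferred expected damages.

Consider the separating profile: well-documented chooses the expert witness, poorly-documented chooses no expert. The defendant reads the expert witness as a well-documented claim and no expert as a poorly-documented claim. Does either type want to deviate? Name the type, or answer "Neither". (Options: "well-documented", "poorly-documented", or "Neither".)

The expert witness pays 27; no expert pays 17.
well-documented: assigned the expert witness, nets 27 − 5 = 22; deviating to no expert nets 17.
poorly-documented: assigned no expert, nets 17; deviating to the expert witness nets 27 − 7 = 20.
The poorly-documented type gains 3 by deviating.

poorly-documented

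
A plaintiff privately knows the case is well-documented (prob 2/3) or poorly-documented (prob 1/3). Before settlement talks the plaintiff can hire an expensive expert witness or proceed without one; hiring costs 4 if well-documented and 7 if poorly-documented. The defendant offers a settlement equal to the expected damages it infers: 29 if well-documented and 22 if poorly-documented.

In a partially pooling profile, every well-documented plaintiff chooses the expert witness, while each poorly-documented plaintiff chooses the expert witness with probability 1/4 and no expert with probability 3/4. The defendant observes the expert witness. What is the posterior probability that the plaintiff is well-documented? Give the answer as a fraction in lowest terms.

8/9

P(the expert witness) = (2/3)·1 + (1/3)·(1/4) = 3/4.
By Bayes' rule, P(well-documented | the expert witness) = (2/3) / (3/4) = 8/9.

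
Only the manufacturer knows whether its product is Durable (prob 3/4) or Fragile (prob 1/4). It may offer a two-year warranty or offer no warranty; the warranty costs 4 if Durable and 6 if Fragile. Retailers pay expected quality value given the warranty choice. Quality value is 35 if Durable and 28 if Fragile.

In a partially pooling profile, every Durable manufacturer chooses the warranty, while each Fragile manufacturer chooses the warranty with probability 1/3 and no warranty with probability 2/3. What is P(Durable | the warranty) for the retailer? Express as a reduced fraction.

9/10

P(the warranty) = (3/4)·1 + (1/4)·(1/3) = 5/6.
By Bayes' rule, P(Durable | the warranty) = (3/4) / (5/6) = 9/10.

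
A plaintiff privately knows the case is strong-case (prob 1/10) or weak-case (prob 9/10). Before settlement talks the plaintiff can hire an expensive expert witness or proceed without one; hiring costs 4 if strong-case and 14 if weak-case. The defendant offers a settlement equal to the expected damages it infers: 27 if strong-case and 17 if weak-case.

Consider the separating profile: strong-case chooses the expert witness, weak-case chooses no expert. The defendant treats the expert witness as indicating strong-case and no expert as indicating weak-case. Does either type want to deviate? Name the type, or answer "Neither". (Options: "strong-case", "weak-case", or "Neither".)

The expert witness pays 27; no expert pays 17.
strong-case: assigned the expert witness, nets 27 − 4 = 23; deviating to no expert nets 17.
weak-case: assigned no expert, nets 17; deviating to the expert witness nets 27 − 14 = 13.
Both types strictly prefer their assigned action; no profitable deviation.

Neither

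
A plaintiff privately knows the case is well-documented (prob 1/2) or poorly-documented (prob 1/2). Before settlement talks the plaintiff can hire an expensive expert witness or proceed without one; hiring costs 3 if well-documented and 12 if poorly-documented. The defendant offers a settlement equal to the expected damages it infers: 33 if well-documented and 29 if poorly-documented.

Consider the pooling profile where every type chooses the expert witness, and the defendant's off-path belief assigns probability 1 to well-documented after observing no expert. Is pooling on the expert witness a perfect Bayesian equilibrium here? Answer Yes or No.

No

On path, the defendant holds the prior and pays 1/2·33 + 1/2·29 = 31. Off path (no expert), believing well-documented, it pays 33.
well-documented: the expert witness nets 31 − 3 = 28; no expert nets 33. well-documented would deviate.
poorly-documented: the expert witness nets 31 − 12 = 19; no expert nets 33. poorly-documented would deviate.
A type deviates, so pooling fails.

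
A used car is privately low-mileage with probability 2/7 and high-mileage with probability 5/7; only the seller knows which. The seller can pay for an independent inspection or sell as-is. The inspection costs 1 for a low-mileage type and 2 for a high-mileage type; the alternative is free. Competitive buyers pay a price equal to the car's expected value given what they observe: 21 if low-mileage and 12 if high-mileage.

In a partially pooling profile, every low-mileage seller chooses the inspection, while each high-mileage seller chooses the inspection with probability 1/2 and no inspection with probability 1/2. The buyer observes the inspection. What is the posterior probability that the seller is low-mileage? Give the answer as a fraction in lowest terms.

P(the inspection) = (2/7)·1 + (5/7)·(1/2) = 9/14.
By Bayes' rule, P(low-mileage | the inspection) = (2/7) / (9/14) = 4/9.

4/9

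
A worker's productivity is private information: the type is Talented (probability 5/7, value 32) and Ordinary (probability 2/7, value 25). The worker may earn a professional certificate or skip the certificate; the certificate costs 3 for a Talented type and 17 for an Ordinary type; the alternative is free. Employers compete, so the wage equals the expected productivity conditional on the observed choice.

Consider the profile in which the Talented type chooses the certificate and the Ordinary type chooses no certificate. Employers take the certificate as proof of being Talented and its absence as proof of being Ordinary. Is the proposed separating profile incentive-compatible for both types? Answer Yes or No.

Yes

Under these beliefs, the certificate earns wage 32 and no certificate earns wage 25.
Talented: the certificate nets 32 − 3 = 29; no certificate nets 25. Talented prefers the certificate.
Ordinary: the certificate nets 32 − 17 = 15; no certificate nets 25. Ordinary prefers no certificate.
Neither type deviates, so the separating profile is an equilibrium.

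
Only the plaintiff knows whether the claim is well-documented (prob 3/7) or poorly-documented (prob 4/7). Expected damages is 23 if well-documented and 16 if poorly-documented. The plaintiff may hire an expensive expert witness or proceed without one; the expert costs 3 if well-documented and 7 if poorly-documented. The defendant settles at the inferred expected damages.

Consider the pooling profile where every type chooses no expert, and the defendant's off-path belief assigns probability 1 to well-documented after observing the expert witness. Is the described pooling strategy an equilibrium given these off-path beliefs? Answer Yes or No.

On path, the defendant holds the prior and pays 3/7·23 + 4/7·16 = 19. Off path (the expert witness), believing well-documented, it pays 23.
well-documented: no expert nets 19; the expert witness nets 23 − 3 = 20. well-documented would deviate.
poorly-documented: no expert nets 19; the expert witness nets 23 − 7 = 16. poorly-documented stays.
A type deviates, so pooling fails.

No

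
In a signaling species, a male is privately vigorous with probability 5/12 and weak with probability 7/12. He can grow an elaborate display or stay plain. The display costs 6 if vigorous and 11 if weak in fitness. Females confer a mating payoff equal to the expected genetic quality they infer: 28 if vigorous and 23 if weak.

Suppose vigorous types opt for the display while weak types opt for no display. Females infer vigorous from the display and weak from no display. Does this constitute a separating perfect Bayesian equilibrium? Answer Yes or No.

No

Under these beliefs, the display earns mating payoff 28 and no display earns mating payoff 23.
vigorous: the display nets 28 − 6 = 22; no display nets 23. vigorous would deviate to no display.
weak: the display nets 28 − 11 = 17; no display nets 23. weak prefers no display.
vigorous has a profitable deviation, so the profile is not an equilibrium.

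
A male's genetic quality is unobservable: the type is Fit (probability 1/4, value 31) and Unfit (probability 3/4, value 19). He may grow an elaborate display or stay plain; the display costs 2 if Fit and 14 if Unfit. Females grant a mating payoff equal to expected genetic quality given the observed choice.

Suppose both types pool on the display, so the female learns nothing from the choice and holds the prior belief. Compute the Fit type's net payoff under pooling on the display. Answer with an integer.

Pooled mating payoff = 1/4·31 + 3/4·19 = 22.
Fit pays cost 2 for the display, so net payoff = 22 − 2 = 20.

20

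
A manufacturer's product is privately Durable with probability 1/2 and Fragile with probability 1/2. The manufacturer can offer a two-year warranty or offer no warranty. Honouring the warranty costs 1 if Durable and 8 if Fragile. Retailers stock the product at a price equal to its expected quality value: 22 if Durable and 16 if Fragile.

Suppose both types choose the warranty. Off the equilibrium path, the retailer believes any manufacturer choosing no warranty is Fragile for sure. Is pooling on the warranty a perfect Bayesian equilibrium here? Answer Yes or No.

On path, the retailer holds the prior and pays 1/2·22 + 1/2·16 = 19. Off path (no warranty), believing Fragile, it pays 16.
Durable: the warranty nets 19 − 1 = 18; no warranty nets 16. Durable stays.
Fragile: the warranty nets 19 − 8 = 11; no warranty nets 16. Fragile would deviate.
A type deviates, so pooling fails.

No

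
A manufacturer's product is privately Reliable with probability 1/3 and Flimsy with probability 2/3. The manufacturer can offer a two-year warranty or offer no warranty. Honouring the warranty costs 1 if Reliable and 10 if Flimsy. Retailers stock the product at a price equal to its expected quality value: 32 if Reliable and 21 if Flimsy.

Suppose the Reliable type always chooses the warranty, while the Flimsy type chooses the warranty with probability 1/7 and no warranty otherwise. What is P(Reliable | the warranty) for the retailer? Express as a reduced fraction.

7/9

P(the warranty) = (1/3)·1 + (2/3)·(1/7) = 3/7.
By Bayes' rule, P(Reliable | the warranty) = (1/3) / (3/7) = 7/9.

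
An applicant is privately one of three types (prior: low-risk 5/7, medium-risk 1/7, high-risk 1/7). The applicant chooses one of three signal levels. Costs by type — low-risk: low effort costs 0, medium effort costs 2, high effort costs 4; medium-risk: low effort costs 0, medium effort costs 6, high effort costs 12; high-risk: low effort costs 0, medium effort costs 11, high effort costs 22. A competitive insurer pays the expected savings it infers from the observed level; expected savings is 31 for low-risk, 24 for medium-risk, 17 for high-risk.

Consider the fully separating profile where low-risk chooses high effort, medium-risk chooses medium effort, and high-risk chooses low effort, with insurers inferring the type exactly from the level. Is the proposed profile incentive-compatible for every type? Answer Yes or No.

Separating rebates: high effort → 31, medium effort → 24, low effort → 17.
low-risk (assigned high effort): low effort: 17 − 0 = 17; medium effort: 24 − 2 = 22; high effort: 31 − 4 = 27. low-risk stays.
medium-risk (assigned medium effort): low effort: 17 − 0 = 17; medium effort: 24 − 6 = 18; high effort: 31 − 12 = 19. medium-risk prefers high effort.
high-risk (assigned low effort): low effort: 17 − 0 = 17; medium effort: 24 − 11 = 13; high effort: 31 − 22 = 9. high-risk stays.
At least one type deviates; the separating profile fails.

No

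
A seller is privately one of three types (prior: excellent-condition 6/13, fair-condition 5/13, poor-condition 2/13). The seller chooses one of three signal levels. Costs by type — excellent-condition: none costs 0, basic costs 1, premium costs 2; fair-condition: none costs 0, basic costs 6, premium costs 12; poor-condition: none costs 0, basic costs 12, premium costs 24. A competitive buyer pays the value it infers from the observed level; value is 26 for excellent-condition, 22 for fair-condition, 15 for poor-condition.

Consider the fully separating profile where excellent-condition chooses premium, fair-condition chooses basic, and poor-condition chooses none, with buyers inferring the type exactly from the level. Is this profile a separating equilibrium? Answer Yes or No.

Separating prices: premium → 26, basic → 22, none → 15.
excellent-condition (assigned premium): none: 15 − 0 = 15; basic: 22 − 1 = 21; premium: 26 − 2 = 24. excellent-condition stays.
fair-condition (assigned basic): none: 15 − 0 = 15; basic: 22 − 6 = 16; premium: 26 − 12 = 14. fair-condition stays.
poor-condition (assigned none): none: 15 − 0 = 15; basic: 22 − 12 = 10; premium: 26 − 24 = 2. poor-condition stays.
Every type prefers its assigned level; separation holds.

Yes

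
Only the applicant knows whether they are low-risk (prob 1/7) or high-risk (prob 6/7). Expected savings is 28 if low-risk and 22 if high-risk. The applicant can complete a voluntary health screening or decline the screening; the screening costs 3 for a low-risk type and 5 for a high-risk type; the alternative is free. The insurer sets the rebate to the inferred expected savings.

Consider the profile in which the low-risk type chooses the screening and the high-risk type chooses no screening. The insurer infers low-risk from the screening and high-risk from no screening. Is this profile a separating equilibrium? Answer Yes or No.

Under these beliefs, the screening earns rebate 28 and no screening earns rebate 22.
low-risk: the screening nets 28 − 3 = 25; no screening nets 22. low-risk prefers the screening.
high-risk: the screening nets 28 − 5 = 23; no screening nets 22. high-risk would deviate to the screening.
high-risk has a profitable deviation, so the profile is not an equilibrium.

No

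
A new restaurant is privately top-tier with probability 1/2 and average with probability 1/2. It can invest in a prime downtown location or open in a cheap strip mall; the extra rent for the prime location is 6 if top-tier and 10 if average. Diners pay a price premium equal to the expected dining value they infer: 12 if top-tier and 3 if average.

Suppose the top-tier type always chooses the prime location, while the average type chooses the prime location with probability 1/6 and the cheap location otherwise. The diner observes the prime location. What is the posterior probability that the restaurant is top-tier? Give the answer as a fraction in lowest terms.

P(the prime location) = (1/2)·1 + (1/2)·(1/6) = 7/12.
By Bayes' rule, P(top-tier | the prime location) = (1/2) / (7/12) = 6/7.

6/7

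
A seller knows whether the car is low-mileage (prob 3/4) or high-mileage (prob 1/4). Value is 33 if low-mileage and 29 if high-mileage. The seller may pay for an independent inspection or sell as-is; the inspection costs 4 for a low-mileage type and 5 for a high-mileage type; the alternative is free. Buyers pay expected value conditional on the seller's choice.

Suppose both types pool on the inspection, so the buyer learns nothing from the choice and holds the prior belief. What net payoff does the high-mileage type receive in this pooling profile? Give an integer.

27

Pooled price = 3/4·33 + 1/4·29 = 32.
high-mileage pays cost 5 for the inspection, so net payoff = 32 − 5 = 27.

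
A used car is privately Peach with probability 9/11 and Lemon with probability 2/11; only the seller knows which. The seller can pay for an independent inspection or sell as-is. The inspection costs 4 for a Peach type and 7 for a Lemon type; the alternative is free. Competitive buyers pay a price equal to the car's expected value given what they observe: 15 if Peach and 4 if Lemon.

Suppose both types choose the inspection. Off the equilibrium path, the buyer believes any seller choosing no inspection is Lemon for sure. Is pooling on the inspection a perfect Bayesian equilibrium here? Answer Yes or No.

On path, the buyer holds the prior and pays 9/11·15 + 2/11·4 = 13. Off path (no inspection), believing Lemon, it pays 4.
Peach: the inspection nets 13 − 4 = 9; no inspection nets 4. Peach stays.
Lemon: the inspection nets 13 − 7 = 6; no inspection nets 4. Lemon stays.
No type deviates, so pooling is sustained.

Yes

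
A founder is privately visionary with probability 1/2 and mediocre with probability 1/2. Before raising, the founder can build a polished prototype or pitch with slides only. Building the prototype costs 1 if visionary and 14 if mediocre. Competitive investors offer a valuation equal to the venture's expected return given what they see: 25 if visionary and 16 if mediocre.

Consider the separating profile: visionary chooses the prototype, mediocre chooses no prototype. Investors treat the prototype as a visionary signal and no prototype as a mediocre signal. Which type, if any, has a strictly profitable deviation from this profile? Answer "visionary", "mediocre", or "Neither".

Neither

The prototype pays 25; no prototype pays 16.
visionary: assigned the prototype, nets 25 − 1 = 24; deviating to no prototype nets 16.
mediocre: assigned no prototype, nets 16; deviating to the prototype nets 25 − 14 = 11.
Both types strictly prefer their assigned action; no profitable deviation.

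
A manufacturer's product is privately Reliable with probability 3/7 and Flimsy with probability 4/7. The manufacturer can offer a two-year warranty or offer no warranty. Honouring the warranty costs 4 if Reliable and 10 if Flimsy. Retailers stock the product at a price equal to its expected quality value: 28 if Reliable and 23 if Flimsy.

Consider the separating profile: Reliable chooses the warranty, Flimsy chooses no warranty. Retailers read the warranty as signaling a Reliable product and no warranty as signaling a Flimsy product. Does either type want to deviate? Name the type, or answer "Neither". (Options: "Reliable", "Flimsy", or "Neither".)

Neither

The warranty pays 28; no warranty pays 23.
Reliable: assigned the warranty, nets 28 − 4 = 24; deviating to no warranty nets 23.
Flimsy: assigned no warranty, nets 23; deviating to the warranty nets 28 − 10 = 18.
Both types strictly prefer their assigned action; no profitable deviation.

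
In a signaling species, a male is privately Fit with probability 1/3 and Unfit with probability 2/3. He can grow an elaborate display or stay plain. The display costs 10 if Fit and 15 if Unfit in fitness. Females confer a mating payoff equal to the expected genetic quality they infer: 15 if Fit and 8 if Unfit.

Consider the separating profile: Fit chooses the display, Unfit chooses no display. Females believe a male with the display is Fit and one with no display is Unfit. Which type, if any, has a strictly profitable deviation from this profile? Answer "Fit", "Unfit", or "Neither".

The display pays 15; no display pays 8.
Fit: assigned the display, nets 15 − 10 = 5; deviating to no display nets 8.
Unfit: assigned no display, nets 8; deviating to the display nets 15 − 15 = 0.
The Fit type gains 3 by deviating.

Fit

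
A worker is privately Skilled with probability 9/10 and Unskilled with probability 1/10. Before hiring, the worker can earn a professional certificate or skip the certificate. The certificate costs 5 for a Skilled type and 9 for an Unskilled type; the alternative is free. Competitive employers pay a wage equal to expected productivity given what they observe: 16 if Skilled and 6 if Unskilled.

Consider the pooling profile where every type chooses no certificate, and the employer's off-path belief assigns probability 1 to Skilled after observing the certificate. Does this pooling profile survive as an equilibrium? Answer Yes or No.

Yes

On path, the employer holds the prior and pays 9/10·16 + 1/10·6 = 15. Off path (the certificate), believing Skilled, it pays 16.
Skilled: no certificate nets 15; the certificate nets 16 − 5 = 11. Skilled stays.
Unskilled: no certificate nets 15; the certificate nets 16 − 9 = 7. Unskilled stays.
No type deviates, so pooling is sustained.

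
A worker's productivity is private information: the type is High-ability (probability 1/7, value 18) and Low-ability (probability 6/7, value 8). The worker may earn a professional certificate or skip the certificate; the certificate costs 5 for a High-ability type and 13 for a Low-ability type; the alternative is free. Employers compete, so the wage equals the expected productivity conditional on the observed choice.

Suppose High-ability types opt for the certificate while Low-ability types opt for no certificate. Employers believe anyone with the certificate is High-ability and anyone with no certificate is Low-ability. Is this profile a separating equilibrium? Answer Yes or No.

Yes

Under these beliefs, the certificate earns wage 18 and no certificate earns wage 8.
High-ability: the certificate nets 18 − 5 = 13; no certificate nets 8. High-ability prefers the certificate.
Low-ability: the certificate nets 18 − 13 = 5; no certificate nets 8. Low-ability prefers no certificate.
Neither type deviates, so the separating profile is an equilibrium.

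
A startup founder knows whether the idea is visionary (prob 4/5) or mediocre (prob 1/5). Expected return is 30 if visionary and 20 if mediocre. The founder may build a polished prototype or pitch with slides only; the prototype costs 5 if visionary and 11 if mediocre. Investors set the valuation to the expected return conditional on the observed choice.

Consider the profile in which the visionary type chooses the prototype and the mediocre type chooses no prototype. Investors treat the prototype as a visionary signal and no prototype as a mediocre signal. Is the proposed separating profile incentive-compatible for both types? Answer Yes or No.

Yes

Under these beliefs, the prototype earns valuation 30 and no prototype earns valuation 20.
visionary: the prototype nets 30 − 5 = 25; no prototype nets 20. visionary prefers the prototype.
mediocre: the prototype nets 30 − 11 = 19; no prototype nets 20. mediocre prefers no prototype.
Neither type deviates, so the separating profile is an equilibrium.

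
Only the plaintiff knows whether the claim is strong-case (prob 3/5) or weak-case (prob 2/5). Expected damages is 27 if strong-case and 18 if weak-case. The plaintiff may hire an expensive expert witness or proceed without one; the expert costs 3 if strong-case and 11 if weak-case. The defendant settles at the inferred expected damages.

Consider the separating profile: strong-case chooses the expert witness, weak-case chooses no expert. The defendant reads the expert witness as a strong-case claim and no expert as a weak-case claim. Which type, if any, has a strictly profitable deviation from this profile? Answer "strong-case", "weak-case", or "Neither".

The expert witness pays 27; no expert pays 18.
strong-case: assigned the expert witness, nets 27 − 3 = 24; deviating to no expert nets 18.
weak-case: assigned no expert, nets 18; deviating to the expert witness nets 27 − 11 = 16.
Both types strictly prefer their assigned action; no profitable deviation.

Neither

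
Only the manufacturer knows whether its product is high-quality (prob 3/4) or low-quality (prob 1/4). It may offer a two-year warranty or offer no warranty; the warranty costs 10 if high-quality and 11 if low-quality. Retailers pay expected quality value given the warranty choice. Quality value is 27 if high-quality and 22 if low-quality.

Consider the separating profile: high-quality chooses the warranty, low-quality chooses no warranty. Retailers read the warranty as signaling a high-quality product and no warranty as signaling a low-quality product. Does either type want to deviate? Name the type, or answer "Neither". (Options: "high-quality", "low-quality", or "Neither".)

The warranty pays 27; no warranty pays 22.
high-quality: assigned the warranty, nets 27 − 10 = 17; deviating to no warranty nets 22.
low-quality: assigned no warranty, nets 22; deviating to the warranty nets 27 − 11 = 16.
The high-quality type gains 5 by deviating.

high-quality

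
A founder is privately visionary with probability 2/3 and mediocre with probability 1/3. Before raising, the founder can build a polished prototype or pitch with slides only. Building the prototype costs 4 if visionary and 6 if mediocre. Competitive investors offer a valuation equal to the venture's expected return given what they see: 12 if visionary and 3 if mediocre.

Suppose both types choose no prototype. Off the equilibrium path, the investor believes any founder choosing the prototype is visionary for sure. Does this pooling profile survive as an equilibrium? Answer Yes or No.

On path, the investor holds the prior and pays 2/3·12 + 1/3·3 = 9. Off path (the prototype), believing visionary, it pays 12.
visionary: no prototype nets 9; the prototype nets 12 − 4 = 8. visionary stays.
mediocre: no prototype nets 9; the prototype nets 12 − 6 = 6. mediocre stays.
No type deviates, so pooling is sustained.

Yes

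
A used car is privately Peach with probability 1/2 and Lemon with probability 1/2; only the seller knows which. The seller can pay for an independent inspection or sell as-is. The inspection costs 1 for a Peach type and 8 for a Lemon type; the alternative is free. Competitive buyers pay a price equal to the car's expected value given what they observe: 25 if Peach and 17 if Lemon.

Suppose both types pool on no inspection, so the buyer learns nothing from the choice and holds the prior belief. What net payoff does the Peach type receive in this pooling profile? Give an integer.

Pooled price = 1/2·25 + 1/2·17 = 21.
Peach pays no cost for no inspection, so net payoff = 21.

21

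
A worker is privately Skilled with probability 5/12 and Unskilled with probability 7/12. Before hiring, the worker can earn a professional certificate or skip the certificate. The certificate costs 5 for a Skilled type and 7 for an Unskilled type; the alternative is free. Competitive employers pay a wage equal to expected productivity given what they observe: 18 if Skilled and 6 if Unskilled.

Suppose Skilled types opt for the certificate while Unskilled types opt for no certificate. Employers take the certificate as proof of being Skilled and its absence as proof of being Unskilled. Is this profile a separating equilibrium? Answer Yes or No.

No

Under these beliefs, the certificate earns wage 18 and no certificate earns wage 6.
Skilled: the certificate nets 18 − 5 = 13; no certificate nets 6. Skilled prefers the certificate.
Unskilled: the certificate nets 18 − 7 = 11; no certificate nets 6. Unskilled would deviate to the certificate.
Unskilled has a profitable deviation, so the profile is not an equilibrium.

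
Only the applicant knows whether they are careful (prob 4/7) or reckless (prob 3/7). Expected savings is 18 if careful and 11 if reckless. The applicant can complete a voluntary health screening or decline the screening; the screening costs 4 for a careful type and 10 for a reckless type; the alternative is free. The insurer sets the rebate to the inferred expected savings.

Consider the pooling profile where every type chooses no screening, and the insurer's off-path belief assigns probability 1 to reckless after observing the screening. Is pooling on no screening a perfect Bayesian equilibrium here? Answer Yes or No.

On path, the insurer holds the prior and pays 4/7·18 + 3/7·11 = 15. Off path (the screening), believing reckless, it pays 11.
careful: no screening nets 15; the screening nets 11 − 4 = 7. careful stays.
reckless: no screening nets 15; the screening nets 11 − 10 = 1. reckless stays.
No type deviates, so pooling is sustained.

Yes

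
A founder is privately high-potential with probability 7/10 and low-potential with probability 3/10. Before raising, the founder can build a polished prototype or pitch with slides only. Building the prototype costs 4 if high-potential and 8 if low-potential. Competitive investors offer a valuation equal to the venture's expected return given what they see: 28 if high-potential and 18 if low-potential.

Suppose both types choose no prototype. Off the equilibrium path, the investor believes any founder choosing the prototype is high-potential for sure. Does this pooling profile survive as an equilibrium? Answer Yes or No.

Yes

On path, the investor holds the prior and pays 7/10·28 + 3/10·18 = 25. Off path (the prototype), believing high-potential, it pays 28.
high-potential: no prototype nets 25; the prototype nets 28 − 4 = 24. high-potential stays.
low-potential: no prototype nets 25; the prototype nets 28 − 8 = 20. low-potential stays.
No type deviates, so pooling is sustained.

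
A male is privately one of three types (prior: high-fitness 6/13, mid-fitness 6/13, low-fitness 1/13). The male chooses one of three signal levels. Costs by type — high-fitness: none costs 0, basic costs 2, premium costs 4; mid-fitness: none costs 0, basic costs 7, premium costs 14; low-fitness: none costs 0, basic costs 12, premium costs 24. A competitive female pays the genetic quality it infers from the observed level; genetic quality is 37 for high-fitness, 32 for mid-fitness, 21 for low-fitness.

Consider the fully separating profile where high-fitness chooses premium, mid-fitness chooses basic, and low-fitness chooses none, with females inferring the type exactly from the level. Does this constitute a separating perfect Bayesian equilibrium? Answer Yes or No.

Separating mating payoffs: premium → 37, basic → 32, none → 21.
high-fitness (assigned premium): none: 21 − 0 = 21; basic: 32 − 2 = 30; premium: 37 − 4 = 33. high-fitness stays.
mid-fitness (assigned basic): none: 21 − 0 = 21; basic: 32 − 7 = 25; premium: 37 − 14 = 23. mid-fitness stays.
low-fitness (assigned none): none: 21 − 0 = 21; basic: 32 − 12 = 20; premium: 37 − 24 = 13. low-fitness stays.
Every type prefers its assigned level; separation holds.

Yes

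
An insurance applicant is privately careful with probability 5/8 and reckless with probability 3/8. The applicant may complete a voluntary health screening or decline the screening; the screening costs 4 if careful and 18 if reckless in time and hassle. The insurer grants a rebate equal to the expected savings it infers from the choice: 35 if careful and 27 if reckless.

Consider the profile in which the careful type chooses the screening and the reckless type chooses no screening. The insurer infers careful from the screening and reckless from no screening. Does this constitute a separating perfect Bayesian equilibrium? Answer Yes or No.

Yes

Under these beliefs, the screening earns rebate 35 and no screening earns rebate 27.
careful: the screening nets 35 − 4 = 31; no screening nets 27. careful prefers the screening.
reckless: the screening nets 35 − 18 = 17; no screening nets 27. reckless prefers no screening.
Neither type deviates, so the separating profile is an equilibrium.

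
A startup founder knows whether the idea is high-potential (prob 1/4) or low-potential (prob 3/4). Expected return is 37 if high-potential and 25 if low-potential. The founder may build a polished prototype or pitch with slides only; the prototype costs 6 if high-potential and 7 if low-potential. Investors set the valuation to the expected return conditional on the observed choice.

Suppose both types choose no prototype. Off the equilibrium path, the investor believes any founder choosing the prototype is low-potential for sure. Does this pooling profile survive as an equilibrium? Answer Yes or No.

On path, the investor holds the prior and pays 1/4·37 + 3/4·25 = 28. Off path (the prototype), believing low-potential, it pays 25.
high-potential: no prototype nets 28; the prototype nets 25 − 6 = 19. high-potential stays.
low-potential: no prototype nets 28; the prototype nets 25 − 7 = 18. low-potential stays.
No type deviates, so pooling is sustained.

Yes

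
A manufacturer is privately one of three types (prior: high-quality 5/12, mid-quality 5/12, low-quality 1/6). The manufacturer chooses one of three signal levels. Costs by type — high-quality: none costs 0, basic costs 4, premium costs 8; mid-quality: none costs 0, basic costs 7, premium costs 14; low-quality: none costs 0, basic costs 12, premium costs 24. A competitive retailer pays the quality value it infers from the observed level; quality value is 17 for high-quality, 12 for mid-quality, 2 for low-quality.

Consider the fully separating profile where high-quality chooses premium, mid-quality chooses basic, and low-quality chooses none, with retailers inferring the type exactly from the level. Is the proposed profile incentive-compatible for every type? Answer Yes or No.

Yes

Separating prices: premium → 17, basic → 12, none → 2.
high-quality (assigned premium): none: 2 − 0 = 2; basic: 12 − 4 = 8; premium: 17 − 8 = 9. high-quality stays.
mid-quality (assigned basic): none: 2 − 0 = 2; basic: 12 − 7 = 5; premium: 17 − 14 = 3. mid-quality stays.
low-quality (assigned none): none: 2 − 0 = 2; basic: 12 − 12 = 0; premium: 17 − 24 = -7. low-quality stays.
Every type prefers its assigned level; separation holds.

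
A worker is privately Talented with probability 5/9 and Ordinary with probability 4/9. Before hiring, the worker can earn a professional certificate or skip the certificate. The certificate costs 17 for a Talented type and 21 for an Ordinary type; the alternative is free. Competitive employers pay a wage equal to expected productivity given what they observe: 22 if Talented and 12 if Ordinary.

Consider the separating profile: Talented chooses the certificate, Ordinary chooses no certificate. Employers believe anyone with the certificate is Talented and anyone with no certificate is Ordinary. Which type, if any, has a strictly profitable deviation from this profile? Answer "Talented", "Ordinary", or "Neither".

Talented

The certificate pays 22; no certificate pays 12.
Talented: assigned the certificate, nets 22 − 17 = 5; deviating to no certificate nets 12.
Ordinary: assigned no certificate, nets 12; deviating to the certificate nets 22 − 21 = 1.
The Talented type gains 7 by deviating.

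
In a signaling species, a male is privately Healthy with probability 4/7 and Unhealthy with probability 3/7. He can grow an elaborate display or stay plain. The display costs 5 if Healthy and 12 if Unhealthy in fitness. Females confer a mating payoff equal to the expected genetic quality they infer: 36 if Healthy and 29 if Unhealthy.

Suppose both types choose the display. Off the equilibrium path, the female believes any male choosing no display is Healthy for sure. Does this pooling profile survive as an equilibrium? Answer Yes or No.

No

On path, the female holds the prior and pays 4/7·36 + 3/7·29 = 33. Off path (no display), believing Healthy, it pays 36.
Healthy: the display nets 33 − 5 = 28; no display nets 36. Healthy would deviate.
Unhealthy: the display nets 33 − 12 = 21; no display nets 36. Unhealthy would deviate.
A type deviates, so pooling fails.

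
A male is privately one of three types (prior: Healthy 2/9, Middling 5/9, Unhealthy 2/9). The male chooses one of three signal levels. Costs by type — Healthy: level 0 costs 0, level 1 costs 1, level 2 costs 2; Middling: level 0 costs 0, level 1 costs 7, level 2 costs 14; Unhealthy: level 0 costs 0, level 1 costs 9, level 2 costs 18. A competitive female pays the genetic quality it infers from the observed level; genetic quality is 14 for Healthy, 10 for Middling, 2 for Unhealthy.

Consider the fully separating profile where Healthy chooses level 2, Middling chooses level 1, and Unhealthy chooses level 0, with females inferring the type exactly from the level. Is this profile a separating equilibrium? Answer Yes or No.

Separating mating payoffs: level 2 → 14, level 1 → 10, level 0 → 2.
Healthy (assigned level 2): level 0: 2 − 0 = 2; level 1: 10 − 1 = 9; level 2: 14 − 2 = 12. Healthy stays.
Middling (assigned level 1): level 0: 2 − 0 = 2; level 1: 10 − 7 = 3; level 2: 14 − 14 = 0. Middling stays.
Unhealthy (assigned level 0): level 0: 2 − 0 = 2; level 1: 10 − 9 = 1; level 2: 14 − 18 = -4. Unhealthy stays.
Every type prefers its assigned level; separation holds.

Yes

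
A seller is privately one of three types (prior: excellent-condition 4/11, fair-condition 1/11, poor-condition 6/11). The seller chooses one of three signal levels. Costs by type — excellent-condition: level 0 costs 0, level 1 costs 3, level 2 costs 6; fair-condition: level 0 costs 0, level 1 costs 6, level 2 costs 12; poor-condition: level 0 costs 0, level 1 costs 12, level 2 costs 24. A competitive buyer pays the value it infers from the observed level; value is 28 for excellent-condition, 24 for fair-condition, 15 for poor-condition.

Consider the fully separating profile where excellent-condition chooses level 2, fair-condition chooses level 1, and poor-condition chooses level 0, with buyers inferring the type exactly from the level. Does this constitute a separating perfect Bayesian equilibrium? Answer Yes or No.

Yes

Separating prices: level 2 → 28, level 1 → 24, level 0 → 15.
excellent-condition (assigned level 2): level 0: 15 − 0 = 15; level 1: 24 − 3 = 21; level 2: 28 − 6 = 22. excellent-condition stays.
fair-condition (assigned level 1): level 0: 15 − 0 = 15; level 1: 24 − 6 = 18; level 2: 28 − 12 = 16. fair-condition stays.
poor-condition (assigned level 0): level 0: 15 − 0 = 15; level 1: 24 − 12 = 12; level 2: 28 − 24 = 4. poor-condition stays.
Every type prefers its assigned level; separation holds.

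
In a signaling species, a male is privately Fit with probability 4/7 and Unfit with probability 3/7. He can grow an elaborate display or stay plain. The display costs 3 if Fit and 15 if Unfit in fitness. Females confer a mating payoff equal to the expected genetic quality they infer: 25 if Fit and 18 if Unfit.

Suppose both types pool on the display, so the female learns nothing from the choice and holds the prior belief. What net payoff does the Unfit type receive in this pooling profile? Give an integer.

Pooled mating payoff = 4/7·25 + 3/7·18 = 22.
Unfit pays cost 15 for the display, so net payoff = 22 − 15 = 7.

7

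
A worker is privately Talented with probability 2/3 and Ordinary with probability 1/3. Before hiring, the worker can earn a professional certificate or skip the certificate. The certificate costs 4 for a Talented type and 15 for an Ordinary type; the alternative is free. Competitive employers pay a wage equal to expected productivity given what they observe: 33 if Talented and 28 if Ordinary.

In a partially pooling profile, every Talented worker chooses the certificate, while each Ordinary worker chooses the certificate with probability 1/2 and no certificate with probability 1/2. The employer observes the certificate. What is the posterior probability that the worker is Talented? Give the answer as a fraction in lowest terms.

4/5

P(the certificate) = (2/3)·1 + (1/3)·(1/2) = 5/6.
By Bayes' rule, P(Talented | the certificate) = (2/3) / (5/6) = 4/5.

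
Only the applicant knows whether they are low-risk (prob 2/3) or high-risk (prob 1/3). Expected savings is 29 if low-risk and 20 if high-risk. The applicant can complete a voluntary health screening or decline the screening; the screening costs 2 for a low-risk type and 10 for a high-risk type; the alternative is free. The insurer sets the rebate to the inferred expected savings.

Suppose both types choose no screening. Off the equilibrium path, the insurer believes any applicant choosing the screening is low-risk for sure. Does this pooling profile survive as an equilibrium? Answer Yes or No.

On path, the insurer holds the prior and pays 2/3·29 + 1/3·20 = 26. Off path (the screening), believing low-risk, it pays 29.
low-risk: no screening nets 26; the screening nets 29 − 2 = 27. low-risk would deviate.
high-risk: no screening nets 26; the screening nets 29 − 10 = 19. high-risk stays.
A type deviates, so pooling fails.

No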